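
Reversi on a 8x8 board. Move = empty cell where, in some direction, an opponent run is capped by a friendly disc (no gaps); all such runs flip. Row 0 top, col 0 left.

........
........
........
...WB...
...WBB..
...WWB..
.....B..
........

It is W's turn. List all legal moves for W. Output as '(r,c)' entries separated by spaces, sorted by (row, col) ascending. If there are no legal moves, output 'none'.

Answer: (2,4) (2,5) (3,5) (3,6) (4,6) (5,6) (6,6) (7,6)

Derivation:
(2,3): no bracket -> illegal
(2,4): flips 2 -> legal
(2,5): flips 1 -> legal
(3,5): flips 2 -> legal
(3,6): flips 1 -> legal
(4,6): flips 2 -> legal
(5,6): flips 1 -> legal
(6,4): no bracket -> illegal
(6,6): flips 2 -> legal
(7,4): no bracket -> illegal
(7,5): no bracket -> illegal
(7,6): flips 1 -> legal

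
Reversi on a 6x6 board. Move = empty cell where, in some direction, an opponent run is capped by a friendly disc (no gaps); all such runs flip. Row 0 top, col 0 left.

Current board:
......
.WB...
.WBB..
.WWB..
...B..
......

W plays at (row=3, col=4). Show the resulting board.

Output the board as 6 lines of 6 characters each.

Answer: ......
.WB...
.WBB..
.WWWW.
...B..
......

Derivation:
Place W at (3,4); scan 8 dirs for brackets.
Dir NW: opp run (2,3) (1,2), next='.' -> no flip
Dir N: first cell '.' (not opp) -> no flip
Dir NE: first cell '.' (not opp) -> no flip
Dir W: opp run (3,3) capped by W -> flip
Dir E: first cell '.' (not opp) -> no flip
Dir SW: opp run (4,3), next='.' -> no flip
Dir S: first cell '.' (not opp) -> no flip
Dir SE: first cell '.' (not opp) -> no flip
All flips: (3,3)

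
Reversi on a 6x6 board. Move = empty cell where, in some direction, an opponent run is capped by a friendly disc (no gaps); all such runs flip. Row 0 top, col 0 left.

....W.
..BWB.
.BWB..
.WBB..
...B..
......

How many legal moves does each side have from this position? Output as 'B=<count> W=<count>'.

Answer: B=4 W=9

Derivation:
-- B to move --
(0,2): no bracket -> illegal
(0,3): flips 1 -> legal
(0,5): no bracket -> illegal
(1,1): flips 1 -> legal
(1,5): no bracket -> illegal
(2,0): no bracket -> illegal
(2,4): no bracket -> illegal
(3,0): flips 1 -> legal
(4,0): no bracket -> illegal
(4,1): flips 1 -> legal
(4,2): no bracket -> illegal
B mobility = 4
-- W to move --
(0,1): no bracket -> illegal
(0,2): flips 1 -> legal
(0,3): no bracket -> illegal
(0,5): no bracket -> illegal
(1,0): no bracket -> illegal
(1,1): flips 2 -> legal
(1,5): flips 1 -> legal
(2,0): flips 1 -> legal
(2,4): flips 2 -> legal
(2,5): no bracket -> illegal
(3,0): no bracket -> illegal
(3,4): flips 2 -> legal
(4,1): no bracket -> illegal
(4,2): flips 1 -> legal
(4,4): flips 1 -> legal
(5,2): no bracket -> illegal
(5,3): flips 3 -> legal
(5,4): no bracket -> illegal
W mobility = 9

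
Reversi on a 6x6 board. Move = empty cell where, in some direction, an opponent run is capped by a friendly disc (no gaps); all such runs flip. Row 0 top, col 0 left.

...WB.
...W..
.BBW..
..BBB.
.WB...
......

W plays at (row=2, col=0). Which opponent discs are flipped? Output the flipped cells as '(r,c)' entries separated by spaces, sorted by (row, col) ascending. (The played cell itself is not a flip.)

Dir NW: edge -> no flip
Dir N: first cell '.' (not opp) -> no flip
Dir NE: first cell '.' (not opp) -> no flip
Dir W: edge -> no flip
Dir E: opp run (2,1) (2,2) capped by W -> flip
Dir SW: edge -> no flip
Dir S: first cell '.' (not opp) -> no flip
Dir SE: first cell '.' (not opp) -> no flip

Answer: (2,1) (2,2)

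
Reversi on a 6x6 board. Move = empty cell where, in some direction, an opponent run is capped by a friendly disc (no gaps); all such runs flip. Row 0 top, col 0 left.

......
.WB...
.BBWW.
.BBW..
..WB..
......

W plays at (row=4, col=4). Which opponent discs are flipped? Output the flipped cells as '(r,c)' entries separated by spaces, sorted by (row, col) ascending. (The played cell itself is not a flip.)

Answer: (4,3)

Derivation:
Dir NW: first cell 'W' (not opp) -> no flip
Dir N: first cell '.' (not opp) -> no flip
Dir NE: first cell '.' (not opp) -> no flip
Dir W: opp run (4,3) capped by W -> flip
Dir E: first cell '.' (not opp) -> no flip
Dir SW: first cell '.' (not opp) -> no flip
Dir S: first cell '.' (not opp) -> no flip
Dir SE: first cell '.' (not opp) -> no flip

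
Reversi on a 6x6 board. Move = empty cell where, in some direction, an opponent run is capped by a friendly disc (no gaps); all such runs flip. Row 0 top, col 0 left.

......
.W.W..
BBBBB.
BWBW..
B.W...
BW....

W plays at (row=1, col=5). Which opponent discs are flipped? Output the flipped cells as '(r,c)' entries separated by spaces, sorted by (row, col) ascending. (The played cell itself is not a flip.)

Dir NW: first cell '.' (not opp) -> no flip
Dir N: first cell '.' (not opp) -> no flip
Dir NE: edge -> no flip
Dir W: first cell '.' (not opp) -> no flip
Dir E: edge -> no flip
Dir SW: opp run (2,4) capped by W -> flip
Dir S: first cell '.' (not opp) -> no flip
Dir SE: edge -> no flip

Answer: (2,4)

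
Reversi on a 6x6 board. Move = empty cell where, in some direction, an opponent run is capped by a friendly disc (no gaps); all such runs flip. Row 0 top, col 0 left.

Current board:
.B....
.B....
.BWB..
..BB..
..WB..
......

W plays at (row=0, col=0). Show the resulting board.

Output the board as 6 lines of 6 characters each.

Answer: WB....
.W....
.BWB..
..BB..
..WB..
......

Derivation:
Place W at (0,0); scan 8 dirs for brackets.
Dir NW: edge -> no flip
Dir N: edge -> no flip
Dir NE: edge -> no flip
Dir W: edge -> no flip
Dir E: opp run (0,1), next='.' -> no flip
Dir SW: edge -> no flip
Dir S: first cell '.' (not opp) -> no flip
Dir SE: opp run (1,1) capped by W -> flip
All flips: (1,1)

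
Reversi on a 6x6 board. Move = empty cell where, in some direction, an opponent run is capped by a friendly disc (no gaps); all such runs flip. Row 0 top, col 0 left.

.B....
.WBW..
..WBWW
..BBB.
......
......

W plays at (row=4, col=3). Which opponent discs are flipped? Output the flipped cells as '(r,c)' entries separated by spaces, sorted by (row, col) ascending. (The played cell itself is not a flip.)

Dir NW: opp run (3,2), next='.' -> no flip
Dir N: opp run (3,3) (2,3) capped by W -> flip
Dir NE: opp run (3,4) capped by W -> flip
Dir W: first cell '.' (not opp) -> no flip
Dir E: first cell '.' (not opp) -> no flip
Dir SW: first cell '.' (not opp) -> no flip
Dir S: first cell '.' (not opp) -> no flip
Dir SE: first cell '.' (not opp) -> no flip

Answer: (2,3) (3,3) (3,4)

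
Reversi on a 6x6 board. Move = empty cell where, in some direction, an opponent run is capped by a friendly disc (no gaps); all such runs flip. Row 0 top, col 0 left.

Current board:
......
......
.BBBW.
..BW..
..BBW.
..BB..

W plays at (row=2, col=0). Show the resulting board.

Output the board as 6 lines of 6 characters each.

Place W at (2,0); scan 8 dirs for brackets.
Dir NW: edge -> no flip
Dir N: first cell '.' (not opp) -> no flip
Dir NE: first cell '.' (not opp) -> no flip
Dir W: edge -> no flip
Dir E: opp run (2,1) (2,2) (2,3) capped by W -> flip
Dir SW: edge -> no flip
Dir S: first cell '.' (not opp) -> no flip
Dir SE: first cell '.' (not opp) -> no flip
All flips: (2,1) (2,2) (2,3)

Answer: ......
......
WWWWW.
..BW..
..BBW.
..BB..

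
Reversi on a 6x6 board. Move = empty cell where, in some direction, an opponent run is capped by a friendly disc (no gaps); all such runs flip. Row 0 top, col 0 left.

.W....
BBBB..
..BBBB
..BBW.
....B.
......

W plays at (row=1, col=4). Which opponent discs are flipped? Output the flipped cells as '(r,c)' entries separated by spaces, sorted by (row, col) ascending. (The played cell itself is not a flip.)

Dir NW: first cell '.' (not opp) -> no flip
Dir N: first cell '.' (not opp) -> no flip
Dir NE: first cell '.' (not opp) -> no flip
Dir W: opp run (1,3) (1,2) (1,1) (1,0), next=edge -> no flip
Dir E: first cell '.' (not opp) -> no flip
Dir SW: opp run (2,3) (3,2), next='.' -> no flip
Dir S: opp run (2,4) capped by W -> flip
Dir SE: opp run (2,5), next=edge -> no flip

Answer: (2,4)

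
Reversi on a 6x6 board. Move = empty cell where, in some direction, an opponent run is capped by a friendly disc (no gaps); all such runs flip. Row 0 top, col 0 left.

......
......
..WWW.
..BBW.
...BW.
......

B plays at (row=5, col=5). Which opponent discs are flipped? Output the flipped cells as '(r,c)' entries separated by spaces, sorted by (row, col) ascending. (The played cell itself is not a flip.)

Dir NW: opp run (4,4) capped by B -> flip
Dir N: first cell '.' (not opp) -> no flip
Dir NE: edge -> no flip
Dir W: first cell '.' (not opp) -> no flip
Dir E: edge -> no flip
Dir SW: edge -> no flip
Dir S: edge -> no flip
Dir SE: edge -> no flip

Answer: (4,4)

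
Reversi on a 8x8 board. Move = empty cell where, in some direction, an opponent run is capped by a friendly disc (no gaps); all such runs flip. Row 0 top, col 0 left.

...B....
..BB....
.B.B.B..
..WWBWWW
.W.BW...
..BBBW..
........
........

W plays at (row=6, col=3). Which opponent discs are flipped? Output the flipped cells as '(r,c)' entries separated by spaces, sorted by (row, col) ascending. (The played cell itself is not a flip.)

Answer: (4,3) (5,2) (5,3)

Derivation:
Dir NW: opp run (5,2) capped by W -> flip
Dir N: opp run (5,3) (4,3) capped by W -> flip
Dir NE: opp run (5,4), next='.' -> no flip
Dir W: first cell '.' (not opp) -> no flip
Dir E: first cell '.' (not opp) -> no flip
Dir SW: first cell '.' (not opp) -> no flip
Dir S: first cell '.' (not opp) -> no flip
Dir SE: first cell '.' (not opp) -> no flip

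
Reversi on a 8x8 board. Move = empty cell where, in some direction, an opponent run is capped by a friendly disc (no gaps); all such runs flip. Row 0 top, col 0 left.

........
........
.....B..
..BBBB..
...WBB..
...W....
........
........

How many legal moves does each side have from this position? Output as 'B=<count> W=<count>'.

Answer: B=5 W=5

Derivation:
-- B to move --
(4,2): flips 1 -> legal
(5,2): flips 1 -> legal
(5,4): flips 1 -> legal
(6,2): flips 1 -> legal
(6,3): flips 2 -> legal
(6,4): no bracket -> illegal
B mobility = 5
-- W to move --
(1,4): no bracket -> illegal
(1,5): no bracket -> illegal
(1,6): flips 2 -> legal
(2,1): flips 1 -> legal
(2,2): no bracket -> illegal
(2,3): flips 1 -> legal
(2,4): no bracket -> illegal
(2,6): flips 2 -> legal
(3,1): no bracket -> illegal
(3,6): no bracket -> illegal
(4,1): no bracket -> illegal
(4,2): no bracket -> illegal
(4,6): flips 2 -> legal
(5,4): no bracket -> illegal
(5,5): no bracket -> illegal
(5,6): no bracket -> illegal
W mobility = 5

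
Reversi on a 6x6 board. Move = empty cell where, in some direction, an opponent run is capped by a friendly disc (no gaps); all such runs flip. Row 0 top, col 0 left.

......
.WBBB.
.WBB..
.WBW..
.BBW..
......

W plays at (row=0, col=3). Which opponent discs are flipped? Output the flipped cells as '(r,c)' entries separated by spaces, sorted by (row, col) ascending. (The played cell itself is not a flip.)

Answer: (1,2) (1,3) (2,3)

Derivation:
Dir NW: edge -> no flip
Dir N: edge -> no flip
Dir NE: edge -> no flip
Dir W: first cell '.' (not opp) -> no flip
Dir E: first cell '.' (not opp) -> no flip
Dir SW: opp run (1,2) capped by W -> flip
Dir S: opp run (1,3) (2,3) capped by W -> flip
Dir SE: opp run (1,4), next='.' -> no flip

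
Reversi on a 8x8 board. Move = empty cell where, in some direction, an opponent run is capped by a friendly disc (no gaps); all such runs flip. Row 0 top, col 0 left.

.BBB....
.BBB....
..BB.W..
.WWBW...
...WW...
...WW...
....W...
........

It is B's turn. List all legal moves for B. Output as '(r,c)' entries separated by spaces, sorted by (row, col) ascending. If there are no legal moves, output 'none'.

(1,4): no bracket -> illegal
(1,5): no bracket -> illegal
(1,6): no bracket -> illegal
(2,0): no bracket -> illegal
(2,1): no bracket -> illegal
(2,4): no bracket -> illegal
(2,6): no bracket -> illegal
(3,0): flips 2 -> legal
(3,5): flips 1 -> legal
(3,6): no bracket -> illegal
(4,0): flips 1 -> legal
(4,1): flips 1 -> legal
(4,2): flips 1 -> legal
(4,5): flips 1 -> legal
(5,2): no bracket -> illegal
(5,5): flips 1 -> legal
(6,2): no bracket -> illegal
(6,3): flips 2 -> legal
(6,5): no bracket -> illegal
(7,3): no bracket -> illegal
(7,4): no bracket -> illegal
(7,5): no bracket -> illegal

Answer: (3,0) (3,5) (4,0) (4,1) (4,2) (4,5) (5,5) (6,3)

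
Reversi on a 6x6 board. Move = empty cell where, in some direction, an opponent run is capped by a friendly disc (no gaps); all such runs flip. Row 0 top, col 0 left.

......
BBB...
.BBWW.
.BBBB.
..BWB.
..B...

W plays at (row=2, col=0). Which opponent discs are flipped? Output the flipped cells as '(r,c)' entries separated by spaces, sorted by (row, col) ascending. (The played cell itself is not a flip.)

Answer: (2,1) (2,2)

Derivation:
Dir NW: edge -> no flip
Dir N: opp run (1,0), next='.' -> no flip
Dir NE: opp run (1,1), next='.' -> no flip
Dir W: edge -> no flip
Dir E: opp run (2,1) (2,2) capped by W -> flip
Dir SW: edge -> no flip
Dir S: first cell '.' (not opp) -> no flip
Dir SE: opp run (3,1) (4,2), next='.' -> no flip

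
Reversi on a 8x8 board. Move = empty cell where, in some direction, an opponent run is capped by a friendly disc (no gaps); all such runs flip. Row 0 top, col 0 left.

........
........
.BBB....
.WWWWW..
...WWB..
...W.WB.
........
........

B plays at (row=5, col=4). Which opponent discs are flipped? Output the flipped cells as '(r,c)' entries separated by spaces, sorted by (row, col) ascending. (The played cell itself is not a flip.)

Answer: (3,2) (4,3) (5,5)

Derivation:
Dir NW: opp run (4,3) (3,2) capped by B -> flip
Dir N: opp run (4,4) (3,4), next='.' -> no flip
Dir NE: first cell 'B' (not opp) -> no flip
Dir W: opp run (5,3), next='.' -> no flip
Dir E: opp run (5,5) capped by B -> flip
Dir SW: first cell '.' (not opp) -> no flip
Dir S: first cell '.' (not opp) -> no flip
Dir SE: first cell '.' (not opp) -> no flip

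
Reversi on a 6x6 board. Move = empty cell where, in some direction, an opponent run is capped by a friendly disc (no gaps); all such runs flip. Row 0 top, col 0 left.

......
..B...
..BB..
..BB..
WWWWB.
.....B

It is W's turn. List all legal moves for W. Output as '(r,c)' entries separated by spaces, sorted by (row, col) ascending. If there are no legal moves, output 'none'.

(0,1): no bracket -> illegal
(0,2): flips 3 -> legal
(0,3): no bracket -> illegal
(1,1): no bracket -> illegal
(1,3): flips 2 -> legal
(1,4): flips 2 -> legal
(2,1): flips 1 -> legal
(2,4): flips 1 -> legal
(3,1): no bracket -> illegal
(3,4): no bracket -> illegal
(3,5): no bracket -> illegal
(4,5): flips 1 -> legal
(5,3): no bracket -> illegal
(5,4): no bracket -> illegal

Answer: (0,2) (1,3) (1,4) (2,1) (2,4) (4,5)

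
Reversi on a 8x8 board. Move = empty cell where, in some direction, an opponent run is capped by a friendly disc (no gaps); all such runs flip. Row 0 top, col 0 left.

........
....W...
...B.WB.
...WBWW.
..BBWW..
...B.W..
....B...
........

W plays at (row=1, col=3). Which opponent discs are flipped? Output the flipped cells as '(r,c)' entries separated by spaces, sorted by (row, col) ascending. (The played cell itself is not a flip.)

Dir NW: first cell '.' (not opp) -> no flip
Dir N: first cell '.' (not opp) -> no flip
Dir NE: first cell '.' (not opp) -> no flip
Dir W: first cell '.' (not opp) -> no flip
Dir E: first cell 'W' (not opp) -> no flip
Dir SW: first cell '.' (not opp) -> no flip
Dir S: opp run (2,3) capped by W -> flip
Dir SE: first cell '.' (not opp) -> no flip

Answer: (2,3)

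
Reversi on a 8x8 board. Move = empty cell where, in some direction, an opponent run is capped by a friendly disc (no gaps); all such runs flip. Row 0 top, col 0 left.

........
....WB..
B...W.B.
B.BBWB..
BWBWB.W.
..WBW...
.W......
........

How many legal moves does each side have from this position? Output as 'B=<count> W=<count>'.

Answer: B=10 W=10

Derivation:
-- B to move --
(0,3): no bracket -> illegal
(0,4): flips 3 -> legal
(0,5): no bracket -> illegal
(1,3): flips 2 -> legal
(2,3): no bracket -> illegal
(2,5): no bracket -> illegal
(3,1): no bracket -> illegal
(3,6): no bracket -> illegal
(3,7): no bracket -> illegal
(4,5): no bracket -> illegal
(4,7): no bracket -> illegal
(5,0): flips 1 -> legal
(5,1): flips 1 -> legal
(5,5): flips 1 -> legal
(5,6): no bracket -> illegal
(5,7): flips 1 -> legal
(6,0): no bracket -> illegal
(6,2): flips 1 -> legal
(6,3): flips 2 -> legal
(6,4): flips 1 -> legal
(6,5): flips 2 -> legal
(7,0): no bracket -> illegal
(7,1): no bracket -> illegal
(7,2): no bracket -> illegal
B mobility = 10
-- W to move --
(0,4): no bracket -> illegal
(0,5): no bracket -> illegal
(0,6): flips 1 -> legal
(1,0): no bracket -> illegal
(1,1): no bracket -> illegal
(1,6): flips 1 -> legal
(1,7): no bracket -> illegal
(2,1): flips 1 -> legal
(2,2): flips 2 -> legal
(2,3): flips 2 -> legal
(2,5): no bracket -> illegal
(2,7): no bracket -> illegal
(3,1): flips 2 -> legal
(3,6): flips 1 -> legal
(3,7): no bracket -> illegal
(4,5): flips 1 -> legal
(5,0): no bracket -> illegal
(5,1): flips 2 -> legal
(5,5): no bracket -> illegal
(6,2): no bracket -> illegal
(6,3): flips 1 -> legal
(6,4): no bracket -> illegal
W mobility = 10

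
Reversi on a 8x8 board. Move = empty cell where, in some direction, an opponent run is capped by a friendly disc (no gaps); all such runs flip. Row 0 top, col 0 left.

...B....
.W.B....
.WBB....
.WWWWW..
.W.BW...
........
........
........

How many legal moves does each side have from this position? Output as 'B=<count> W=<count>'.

-- B to move --
(0,0): flips 1 -> legal
(0,1): no bracket -> illegal
(0,2): no bracket -> illegal
(1,0): flips 2 -> legal
(1,2): no bracket -> illegal
(2,0): flips 1 -> legal
(2,4): no bracket -> illegal
(2,5): flips 1 -> legal
(2,6): no bracket -> illegal
(3,0): no bracket -> illegal
(3,6): no bracket -> illegal
(4,0): flips 1 -> legal
(4,2): flips 1 -> legal
(4,5): flips 2 -> legal
(4,6): no bracket -> illegal
(5,0): flips 2 -> legal
(5,1): no bracket -> illegal
(5,2): no bracket -> illegal
(5,3): no bracket -> illegal
(5,4): no bracket -> illegal
(5,5): flips 2 -> legal
B mobility = 9
-- W to move --
(0,2): no bracket -> illegal
(0,4): flips 2 -> legal
(1,2): flips 2 -> legal
(1,4): flips 1 -> legal
(2,4): flips 2 -> legal
(4,2): flips 1 -> legal
(5,2): flips 1 -> legal
(5,3): flips 1 -> legal
(5,4): flips 1 -> legal
W mobility = 8

Answer: B=9 W=8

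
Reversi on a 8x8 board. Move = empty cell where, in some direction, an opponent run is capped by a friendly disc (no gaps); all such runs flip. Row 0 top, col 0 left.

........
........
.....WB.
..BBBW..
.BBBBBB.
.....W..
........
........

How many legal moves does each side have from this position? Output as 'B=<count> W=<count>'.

Answer: B=7 W=8

Derivation:
-- B to move --
(1,4): no bracket -> illegal
(1,5): flips 2 -> legal
(1,6): flips 1 -> legal
(2,4): flips 2 -> legal
(3,6): flips 1 -> legal
(5,4): no bracket -> illegal
(5,6): no bracket -> illegal
(6,4): flips 1 -> legal
(6,5): flips 1 -> legal
(6,6): flips 1 -> legal
B mobility = 7
-- W to move --
(1,5): no bracket -> illegal
(1,6): no bracket -> illegal
(1,7): flips 1 -> legal
(2,1): no bracket -> illegal
(2,2): flips 2 -> legal
(2,3): no bracket -> illegal
(2,4): no bracket -> illegal
(2,7): flips 1 -> legal
(3,0): no bracket -> illegal
(3,1): flips 3 -> legal
(3,6): no bracket -> illegal
(3,7): flips 1 -> legal
(4,0): no bracket -> illegal
(4,7): no bracket -> illegal
(5,0): no bracket -> illegal
(5,1): no bracket -> illegal
(5,2): flips 2 -> legal
(5,3): flips 1 -> legal
(5,4): no bracket -> illegal
(5,6): no bracket -> illegal
(5,7): flips 1 -> legal
W mobility = 8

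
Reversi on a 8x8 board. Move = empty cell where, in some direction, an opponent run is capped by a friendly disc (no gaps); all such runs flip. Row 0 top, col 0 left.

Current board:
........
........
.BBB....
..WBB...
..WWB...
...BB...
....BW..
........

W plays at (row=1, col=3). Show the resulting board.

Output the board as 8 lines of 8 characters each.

Answer: ........
...W....
.BBW....
..WWB...
..WWB...
...BB...
....BW..
........

Derivation:
Place W at (1,3); scan 8 dirs for brackets.
Dir NW: first cell '.' (not opp) -> no flip
Dir N: first cell '.' (not opp) -> no flip
Dir NE: first cell '.' (not opp) -> no flip
Dir W: first cell '.' (not opp) -> no flip
Dir E: first cell '.' (not opp) -> no flip
Dir SW: opp run (2,2), next='.' -> no flip
Dir S: opp run (2,3) (3,3) capped by W -> flip
Dir SE: first cell '.' (not opp) -> no flip
All flips: (2,3) (3,3)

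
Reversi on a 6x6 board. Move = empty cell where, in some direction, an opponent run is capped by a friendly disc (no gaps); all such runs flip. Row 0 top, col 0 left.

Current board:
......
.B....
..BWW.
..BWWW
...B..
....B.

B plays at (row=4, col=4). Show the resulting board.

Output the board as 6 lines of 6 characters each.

Answer: ......
.B....
..BWW.
..BBWW
...BB.
....B.

Derivation:
Place B at (4,4); scan 8 dirs for brackets.
Dir NW: opp run (3,3) capped by B -> flip
Dir N: opp run (3,4) (2,4), next='.' -> no flip
Dir NE: opp run (3,5), next=edge -> no flip
Dir W: first cell 'B' (not opp) -> no flip
Dir E: first cell '.' (not opp) -> no flip
Dir SW: first cell '.' (not opp) -> no flip
Dir S: first cell 'B' (not opp) -> no flip
Dir SE: first cell '.' (not opp) -> no flip
All flips: (3,3)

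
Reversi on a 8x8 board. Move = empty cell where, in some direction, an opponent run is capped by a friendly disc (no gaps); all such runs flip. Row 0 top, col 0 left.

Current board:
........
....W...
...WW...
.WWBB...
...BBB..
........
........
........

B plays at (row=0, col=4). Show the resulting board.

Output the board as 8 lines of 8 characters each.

Answer: ....B...
....B...
...WB...
.WWBB...
...BBB..
........
........
........

Derivation:
Place B at (0,4); scan 8 dirs for brackets.
Dir NW: edge -> no flip
Dir N: edge -> no flip
Dir NE: edge -> no flip
Dir W: first cell '.' (not opp) -> no flip
Dir E: first cell '.' (not opp) -> no flip
Dir SW: first cell '.' (not opp) -> no flip
Dir S: opp run (1,4) (2,4) capped by B -> flip
Dir SE: first cell '.' (not opp) -> no flip
All flips: (1,4) (2,4)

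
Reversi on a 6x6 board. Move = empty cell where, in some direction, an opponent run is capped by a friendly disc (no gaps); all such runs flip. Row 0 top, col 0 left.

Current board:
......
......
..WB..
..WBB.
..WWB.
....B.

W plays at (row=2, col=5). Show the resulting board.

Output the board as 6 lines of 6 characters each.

Place W at (2,5); scan 8 dirs for brackets.
Dir NW: first cell '.' (not opp) -> no flip
Dir N: first cell '.' (not opp) -> no flip
Dir NE: edge -> no flip
Dir W: first cell '.' (not opp) -> no flip
Dir E: edge -> no flip
Dir SW: opp run (3,4) capped by W -> flip
Dir S: first cell '.' (not opp) -> no flip
Dir SE: edge -> no flip
All flips: (3,4)

Answer: ......
......
..WB.W
..WBW.
..WWB.
....B.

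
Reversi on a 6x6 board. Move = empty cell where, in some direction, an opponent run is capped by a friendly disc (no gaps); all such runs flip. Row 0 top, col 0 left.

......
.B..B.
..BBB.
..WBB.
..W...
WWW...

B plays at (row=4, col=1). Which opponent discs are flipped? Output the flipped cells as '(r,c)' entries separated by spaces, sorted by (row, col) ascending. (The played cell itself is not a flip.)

Dir NW: first cell '.' (not opp) -> no flip
Dir N: first cell '.' (not opp) -> no flip
Dir NE: opp run (3,2) capped by B -> flip
Dir W: first cell '.' (not opp) -> no flip
Dir E: opp run (4,2), next='.' -> no flip
Dir SW: opp run (5,0), next=edge -> no flip
Dir S: opp run (5,1), next=edge -> no flip
Dir SE: opp run (5,2), next=edge -> no flip

Answer: (3,2)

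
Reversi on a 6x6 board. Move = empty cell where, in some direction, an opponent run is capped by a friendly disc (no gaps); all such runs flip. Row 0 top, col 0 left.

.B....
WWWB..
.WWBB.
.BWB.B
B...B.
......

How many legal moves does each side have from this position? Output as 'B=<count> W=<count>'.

-- B to move --
(0,0): flips 2 -> legal
(0,2): no bracket -> illegal
(0,3): no bracket -> illegal
(2,0): flips 2 -> legal
(3,0): no bracket -> illegal
(4,1): flips 1 -> legal
(4,2): no bracket -> illegal
(4,3): no bracket -> illegal
B mobility = 3
-- W to move --
(0,0): no bracket -> illegal
(0,2): no bracket -> illegal
(0,3): no bracket -> illegal
(0,4): flips 1 -> legal
(1,4): flips 2 -> legal
(1,5): no bracket -> illegal
(2,0): no bracket -> illegal
(2,5): flips 2 -> legal
(3,0): flips 1 -> legal
(3,4): flips 2 -> legal
(4,1): flips 1 -> legal
(4,2): no bracket -> illegal
(4,3): no bracket -> illegal
(4,5): no bracket -> illegal
(5,0): no bracket -> illegal
(5,1): no bracket -> illegal
(5,3): no bracket -> illegal
(5,4): no bracket -> illegal
(5,5): flips 2 -> legal
W mobility = 7

Answer: B=3 W=7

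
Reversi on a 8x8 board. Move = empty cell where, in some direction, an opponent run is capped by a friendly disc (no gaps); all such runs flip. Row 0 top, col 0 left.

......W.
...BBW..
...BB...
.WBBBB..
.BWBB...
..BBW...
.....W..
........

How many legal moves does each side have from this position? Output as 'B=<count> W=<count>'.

-- B to move --
(0,4): no bracket -> illegal
(0,5): no bracket -> illegal
(0,7): no bracket -> illegal
(1,6): flips 1 -> legal
(1,7): no bracket -> illegal
(2,0): flips 2 -> legal
(2,1): flips 1 -> legal
(2,2): no bracket -> illegal
(2,5): no bracket -> illegal
(2,6): no bracket -> illegal
(3,0): flips 1 -> legal
(4,0): no bracket -> illegal
(4,5): no bracket -> illegal
(5,1): flips 1 -> legal
(5,5): flips 1 -> legal
(5,6): no bracket -> illegal
(6,3): no bracket -> illegal
(6,4): flips 1 -> legal
(6,6): no bracket -> illegal
(7,4): no bracket -> illegal
(7,5): no bracket -> illegal
(7,6): flips 2 -> legal
B mobility = 8
-- W to move --
(0,2): no bracket -> illegal
(0,3): no bracket -> illegal
(0,4): flips 4 -> legal
(0,5): no bracket -> illegal
(1,2): flips 2 -> legal
(2,1): flips 2 -> legal
(2,2): flips 1 -> legal
(2,5): no bracket -> illegal
(2,6): no bracket -> illegal
(3,0): no bracket -> illegal
(3,6): flips 4 -> legal
(4,0): flips 1 -> legal
(4,5): flips 2 -> legal
(4,6): no bracket -> illegal
(5,0): no bracket -> illegal
(5,1): flips 3 -> legal
(5,5): no bracket -> illegal
(6,1): no bracket -> illegal
(6,2): flips 1 -> legal
(6,3): no bracket -> illegal
(6,4): flips 1 -> legal
W mobility = 10

Answer: B=8 W=10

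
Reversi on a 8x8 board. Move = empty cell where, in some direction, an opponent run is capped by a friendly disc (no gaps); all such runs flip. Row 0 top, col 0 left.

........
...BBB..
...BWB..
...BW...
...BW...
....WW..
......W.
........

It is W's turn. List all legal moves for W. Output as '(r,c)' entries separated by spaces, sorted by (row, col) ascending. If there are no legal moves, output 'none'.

Answer: (0,2) (0,4) (0,6) (1,2) (1,6) (2,2) (2,6) (3,2) (4,2) (5,2)

Derivation:
(0,2): flips 1 -> legal
(0,3): no bracket -> illegal
(0,4): flips 1 -> legal
(0,5): no bracket -> illegal
(0,6): flips 1 -> legal
(1,2): flips 1 -> legal
(1,6): flips 1 -> legal
(2,2): flips 2 -> legal
(2,6): flips 1 -> legal
(3,2): flips 2 -> legal
(3,5): no bracket -> illegal
(3,6): no bracket -> illegal
(4,2): flips 2 -> legal
(5,2): flips 1 -> legal
(5,3): no bracket -> illegal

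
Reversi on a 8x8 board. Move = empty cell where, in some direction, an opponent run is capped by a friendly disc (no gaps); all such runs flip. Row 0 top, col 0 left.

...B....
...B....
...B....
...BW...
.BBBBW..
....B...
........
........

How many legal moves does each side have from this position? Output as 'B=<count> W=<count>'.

-- B to move --
(2,4): flips 1 -> legal
(2,5): flips 1 -> legal
(3,5): flips 1 -> legal
(3,6): flips 1 -> legal
(4,6): flips 1 -> legal
(5,5): no bracket -> illegal
(5,6): flips 2 -> legal
B mobility = 6
-- W to move --
(0,2): no bracket -> illegal
(0,4): no bracket -> illegal
(1,2): flips 1 -> legal
(1,4): no bracket -> illegal
(2,2): no bracket -> illegal
(2,4): no bracket -> illegal
(3,0): no bracket -> illegal
(3,1): no bracket -> illegal
(3,2): flips 1 -> legal
(3,5): no bracket -> illegal
(4,0): flips 4 -> legal
(5,0): no bracket -> illegal
(5,1): no bracket -> illegal
(5,2): flips 1 -> legal
(5,3): no bracket -> illegal
(5,5): no bracket -> illegal
(6,3): flips 1 -> legal
(6,4): flips 2 -> legal
(6,5): no bracket -> illegal
W mobility = 6

Answer: B=6 W=6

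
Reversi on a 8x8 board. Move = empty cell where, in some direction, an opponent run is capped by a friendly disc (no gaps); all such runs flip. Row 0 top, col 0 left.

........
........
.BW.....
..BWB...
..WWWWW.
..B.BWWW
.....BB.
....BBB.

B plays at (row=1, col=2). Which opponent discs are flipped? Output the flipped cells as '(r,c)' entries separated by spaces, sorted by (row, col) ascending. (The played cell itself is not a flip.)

Dir NW: first cell '.' (not opp) -> no flip
Dir N: first cell '.' (not opp) -> no flip
Dir NE: first cell '.' (not opp) -> no flip
Dir W: first cell '.' (not opp) -> no flip
Dir E: first cell '.' (not opp) -> no flip
Dir SW: first cell 'B' (not opp) -> no flip
Dir S: opp run (2,2) capped by B -> flip
Dir SE: first cell '.' (not opp) -> no flip

Answer: (2,2)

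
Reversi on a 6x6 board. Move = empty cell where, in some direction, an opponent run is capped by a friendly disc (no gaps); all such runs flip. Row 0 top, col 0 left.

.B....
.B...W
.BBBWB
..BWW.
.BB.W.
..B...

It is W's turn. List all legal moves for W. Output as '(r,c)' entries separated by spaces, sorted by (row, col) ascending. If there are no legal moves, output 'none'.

Answer: (0,0) (1,2) (1,3) (2,0) (3,1) (3,5) (5,1)

Derivation:
(0,0): flips 2 -> legal
(0,2): no bracket -> illegal
(1,0): no bracket -> illegal
(1,2): flips 1 -> legal
(1,3): flips 1 -> legal
(1,4): no bracket -> illegal
(2,0): flips 3 -> legal
(3,0): no bracket -> illegal
(3,1): flips 1 -> legal
(3,5): flips 1 -> legal
(4,0): no bracket -> illegal
(4,3): no bracket -> illegal
(5,0): no bracket -> illegal
(5,1): flips 1 -> legal
(5,3): no bracket -> illegal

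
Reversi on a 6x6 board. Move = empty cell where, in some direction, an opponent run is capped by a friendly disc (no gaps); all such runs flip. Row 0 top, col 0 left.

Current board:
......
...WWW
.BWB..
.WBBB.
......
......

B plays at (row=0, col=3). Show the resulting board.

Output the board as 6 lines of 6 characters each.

Answer: ...B..
...BWW
.BWB..
.WBBB.
......
......

Derivation:
Place B at (0,3); scan 8 dirs for brackets.
Dir NW: edge -> no flip
Dir N: edge -> no flip
Dir NE: edge -> no flip
Dir W: first cell '.' (not opp) -> no flip
Dir E: first cell '.' (not opp) -> no flip
Dir SW: first cell '.' (not opp) -> no flip
Dir S: opp run (1,3) capped by B -> flip
Dir SE: opp run (1,4), next='.' -> no flip
All flips: (1,3)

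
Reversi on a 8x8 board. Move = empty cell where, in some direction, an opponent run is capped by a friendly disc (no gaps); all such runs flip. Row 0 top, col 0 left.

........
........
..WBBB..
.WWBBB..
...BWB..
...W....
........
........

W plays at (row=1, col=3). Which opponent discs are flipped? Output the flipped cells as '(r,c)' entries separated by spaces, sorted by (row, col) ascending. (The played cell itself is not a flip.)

Dir NW: first cell '.' (not opp) -> no flip
Dir N: first cell '.' (not opp) -> no flip
Dir NE: first cell '.' (not opp) -> no flip
Dir W: first cell '.' (not opp) -> no flip
Dir E: first cell '.' (not opp) -> no flip
Dir SW: first cell 'W' (not opp) -> no flip
Dir S: opp run (2,3) (3,3) (4,3) capped by W -> flip
Dir SE: opp run (2,4) (3,5), next='.' -> no flip

Answer: (2,3) (3,3) (4,3)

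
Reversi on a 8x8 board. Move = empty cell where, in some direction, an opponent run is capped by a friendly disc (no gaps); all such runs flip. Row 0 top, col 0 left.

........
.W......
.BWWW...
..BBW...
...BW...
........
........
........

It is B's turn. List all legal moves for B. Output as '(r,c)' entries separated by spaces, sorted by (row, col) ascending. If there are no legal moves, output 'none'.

Answer: (0,0) (0,1) (1,2) (1,3) (1,4) (1,5) (2,5) (3,5) (4,5) (5,5)

Derivation:
(0,0): flips 2 -> legal
(0,1): flips 1 -> legal
(0,2): no bracket -> illegal
(1,0): no bracket -> illegal
(1,2): flips 1 -> legal
(1,3): flips 1 -> legal
(1,4): flips 1 -> legal
(1,5): flips 1 -> legal
(2,0): no bracket -> illegal
(2,5): flips 4 -> legal
(3,1): no bracket -> illegal
(3,5): flips 1 -> legal
(4,5): flips 1 -> legal
(5,3): no bracket -> illegal
(5,4): no bracket -> illegal
(5,5): flips 1 -> legal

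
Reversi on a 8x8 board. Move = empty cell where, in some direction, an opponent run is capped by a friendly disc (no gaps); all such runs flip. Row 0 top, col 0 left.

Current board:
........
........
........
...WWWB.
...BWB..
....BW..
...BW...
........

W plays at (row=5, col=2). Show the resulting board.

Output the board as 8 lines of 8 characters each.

Place W at (5,2); scan 8 dirs for brackets.
Dir NW: first cell '.' (not opp) -> no flip
Dir N: first cell '.' (not opp) -> no flip
Dir NE: opp run (4,3) capped by W -> flip
Dir W: first cell '.' (not opp) -> no flip
Dir E: first cell '.' (not opp) -> no flip
Dir SW: first cell '.' (not opp) -> no flip
Dir S: first cell '.' (not opp) -> no flip
Dir SE: opp run (6,3), next='.' -> no flip
All flips: (4,3)

Answer: ........
........
........
...WWWB.
...WWB..
..W.BW..
...BW...
........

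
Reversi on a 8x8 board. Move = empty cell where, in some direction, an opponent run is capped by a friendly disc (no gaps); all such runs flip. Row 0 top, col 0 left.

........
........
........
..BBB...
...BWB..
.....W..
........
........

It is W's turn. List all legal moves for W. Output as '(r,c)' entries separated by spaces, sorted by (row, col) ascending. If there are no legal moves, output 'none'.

(2,1): no bracket -> illegal
(2,2): flips 1 -> legal
(2,3): no bracket -> illegal
(2,4): flips 1 -> legal
(2,5): no bracket -> illegal
(3,1): no bracket -> illegal
(3,5): flips 1 -> legal
(3,6): no bracket -> illegal
(4,1): no bracket -> illegal
(4,2): flips 1 -> legal
(4,6): flips 1 -> legal
(5,2): no bracket -> illegal
(5,3): no bracket -> illegal
(5,4): no bracket -> illegal
(5,6): no bracket -> illegal

Answer: (2,2) (2,4) (3,5) (4,2) (4,6)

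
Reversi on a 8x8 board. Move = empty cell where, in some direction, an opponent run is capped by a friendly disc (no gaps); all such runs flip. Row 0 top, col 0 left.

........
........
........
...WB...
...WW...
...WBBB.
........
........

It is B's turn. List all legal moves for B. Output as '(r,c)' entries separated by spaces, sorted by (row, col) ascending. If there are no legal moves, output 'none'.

Answer: (2,2) (3,2) (5,2)

Derivation:
(2,2): flips 2 -> legal
(2,3): no bracket -> illegal
(2,4): no bracket -> illegal
(3,2): flips 2 -> legal
(3,5): no bracket -> illegal
(4,2): no bracket -> illegal
(4,5): no bracket -> illegal
(5,2): flips 2 -> legal
(6,2): no bracket -> illegal
(6,3): no bracket -> illegal
(6,4): no bracket -> illegal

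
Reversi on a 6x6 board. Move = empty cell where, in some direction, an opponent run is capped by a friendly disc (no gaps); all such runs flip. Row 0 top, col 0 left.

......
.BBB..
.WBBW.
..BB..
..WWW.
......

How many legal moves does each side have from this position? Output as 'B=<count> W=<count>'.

-- B to move --
(1,0): flips 1 -> legal
(1,4): no bracket -> illegal
(1,5): flips 1 -> legal
(2,0): flips 1 -> legal
(2,5): flips 1 -> legal
(3,0): flips 1 -> legal
(3,1): flips 1 -> legal
(3,4): no bracket -> illegal
(3,5): flips 1 -> legal
(4,1): no bracket -> illegal
(4,5): no bracket -> illegal
(5,1): flips 1 -> legal
(5,2): flips 1 -> legal
(5,3): flips 1 -> legal
(5,4): flips 1 -> legal
(5,5): flips 1 -> legal
B mobility = 12
-- W to move --
(0,0): flips 3 -> legal
(0,1): flips 1 -> legal
(0,2): flips 4 -> legal
(0,3): flips 4 -> legal
(0,4): no bracket -> illegal
(1,0): no bracket -> illegal
(1,4): no bracket -> illegal
(2,0): no bracket -> illegal
(3,1): no bracket -> illegal
(3,4): no bracket -> illegal
(4,1): no bracket -> illegal
W mobility = 4

Answer: B=12 W=4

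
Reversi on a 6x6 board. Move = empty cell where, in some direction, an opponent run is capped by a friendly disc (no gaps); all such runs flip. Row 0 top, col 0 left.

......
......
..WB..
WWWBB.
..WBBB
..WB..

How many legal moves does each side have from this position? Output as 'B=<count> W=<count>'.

Answer: B=5 W=6

Derivation:
-- B to move --
(1,1): flips 1 -> legal
(1,2): no bracket -> illegal
(1,3): no bracket -> illegal
(2,0): flips 2 -> legal
(2,1): flips 2 -> legal
(4,0): no bracket -> illegal
(4,1): flips 2 -> legal
(5,1): flips 2 -> legal
B mobility = 5
-- W to move --
(1,2): no bracket -> illegal
(1,3): no bracket -> illegal
(1,4): flips 1 -> legal
(2,4): flips 2 -> legal
(2,5): flips 2 -> legal
(3,5): flips 2 -> legal
(5,4): flips 2 -> legal
(5,5): flips 2 -> legal
W mobility = 6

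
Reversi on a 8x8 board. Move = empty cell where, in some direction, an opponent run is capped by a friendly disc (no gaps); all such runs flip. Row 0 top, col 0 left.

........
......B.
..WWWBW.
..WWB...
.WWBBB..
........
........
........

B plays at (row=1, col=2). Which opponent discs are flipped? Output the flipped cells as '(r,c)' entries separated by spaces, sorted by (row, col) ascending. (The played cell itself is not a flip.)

Answer: (2,3)

Derivation:
Dir NW: first cell '.' (not opp) -> no flip
Dir N: first cell '.' (not opp) -> no flip
Dir NE: first cell '.' (not opp) -> no flip
Dir W: first cell '.' (not opp) -> no flip
Dir E: first cell '.' (not opp) -> no flip
Dir SW: first cell '.' (not opp) -> no flip
Dir S: opp run (2,2) (3,2) (4,2), next='.' -> no flip
Dir SE: opp run (2,3) capped by B -> flip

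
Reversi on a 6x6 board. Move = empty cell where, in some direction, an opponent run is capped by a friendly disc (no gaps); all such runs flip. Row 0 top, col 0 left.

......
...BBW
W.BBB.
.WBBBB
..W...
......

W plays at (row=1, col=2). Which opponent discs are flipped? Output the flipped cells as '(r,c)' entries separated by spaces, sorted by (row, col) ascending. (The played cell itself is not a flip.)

Dir NW: first cell '.' (not opp) -> no flip
Dir N: first cell '.' (not opp) -> no flip
Dir NE: first cell '.' (not opp) -> no flip
Dir W: first cell '.' (not opp) -> no flip
Dir E: opp run (1,3) (1,4) capped by W -> flip
Dir SW: first cell '.' (not opp) -> no flip
Dir S: opp run (2,2) (3,2) capped by W -> flip
Dir SE: opp run (2,3) (3,4), next='.' -> no flip

Answer: (1,3) (1,4) (2,2) (3,2)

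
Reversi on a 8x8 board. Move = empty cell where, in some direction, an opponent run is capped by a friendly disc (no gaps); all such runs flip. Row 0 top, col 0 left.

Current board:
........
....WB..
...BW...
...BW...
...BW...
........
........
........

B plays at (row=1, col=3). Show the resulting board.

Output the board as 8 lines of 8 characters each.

Place B at (1,3); scan 8 dirs for brackets.
Dir NW: first cell '.' (not opp) -> no flip
Dir N: first cell '.' (not opp) -> no flip
Dir NE: first cell '.' (not opp) -> no flip
Dir W: first cell '.' (not opp) -> no flip
Dir E: opp run (1,4) capped by B -> flip
Dir SW: first cell '.' (not opp) -> no flip
Dir S: first cell 'B' (not opp) -> no flip
Dir SE: opp run (2,4), next='.' -> no flip
All flips: (1,4)

Answer: ........
...BBB..
...BW...
...BW...
...BW...
........
........
........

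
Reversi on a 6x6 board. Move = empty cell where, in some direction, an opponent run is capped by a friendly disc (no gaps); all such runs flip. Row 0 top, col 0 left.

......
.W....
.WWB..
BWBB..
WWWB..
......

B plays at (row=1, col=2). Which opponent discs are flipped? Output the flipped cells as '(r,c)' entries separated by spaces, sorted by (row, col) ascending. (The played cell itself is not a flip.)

Dir NW: first cell '.' (not opp) -> no flip
Dir N: first cell '.' (not opp) -> no flip
Dir NE: first cell '.' (not opp) -> no flip
Dir W: opp run (1,1), next='.' -> no flip
Dir E: first cell '.' (not opp) -> no flip
Dir SW: opp run (2,1) capped by B -> flip
Dir S: opp run (2,2) capped by B -> flip
Dir SE: first cell 'B' (not opp) -> no flip

Answer: (2,1) (2,2)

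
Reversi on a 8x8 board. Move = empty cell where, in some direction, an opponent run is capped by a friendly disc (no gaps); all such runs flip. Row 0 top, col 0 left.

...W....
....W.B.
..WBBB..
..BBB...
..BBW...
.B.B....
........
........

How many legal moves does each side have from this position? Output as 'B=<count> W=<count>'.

Answer: B=9 W=5

Derivation:
-- B to move --
(0,2): no bracket -> illegal
(0,4): flips 1 -> legal
(0,5): flips 1 -> legal
(1,1): flips 1 -> legal
(1,2): flips 1 -> legal
(1,3): no bracket -> illegal
(1,5): no bracket -> illegal
(2,1): flips 1 -> legal
(3,1): no bracket -> illegal
(3,5): flips 1 -> legal
(4,5): flips 1 -> legal
(5,4): flips 1 -> legal
(5,5): flips 1 -> legal
B mobility = 9
-- W to move --
(0,5): no bracket -> illegal
(0,6): no bracket -> illegal
(0,7): no bracket -> illegal
(1,2): no bracket -> illegal
(1,3): no bracket -> illegal
(1,5): no bracket -> illegal
(1,7): no bracket -> illegal
(2,1): no bracket -> illegal
(2,6): flips 3 -> legal
(2,7): no bracket -> illegal
(3,1): no bracket -> illegal
(3,5): no bracket -> illegal
(3,6): flips 1 -> legal
(4,0): no bracket -> illegal
(4,1): flips 4 -> legal
(4,5): no bracket -> illegal
(5,0): no bracket -> illegal
(5,2): flips 2 -> legal
(5,4): no bracket -> illegal
(6,0): no bracket -> illegal
(6,1): no bracket -> illegal
(6,2): flips 1 -> legal
(6,3): no bracket -> illegal
(6,4): no bracket -> illegal
W mobility = 5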